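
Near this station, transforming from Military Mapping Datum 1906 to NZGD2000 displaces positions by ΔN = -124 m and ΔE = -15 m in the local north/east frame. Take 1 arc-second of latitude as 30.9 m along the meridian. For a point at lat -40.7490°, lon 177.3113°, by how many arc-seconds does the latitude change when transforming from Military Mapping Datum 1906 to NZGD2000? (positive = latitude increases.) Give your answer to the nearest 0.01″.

Δφ = -4.01″

1″ of latitude = 30.90 m, so Δφ = -124.0 / 30.90 = -4.013″.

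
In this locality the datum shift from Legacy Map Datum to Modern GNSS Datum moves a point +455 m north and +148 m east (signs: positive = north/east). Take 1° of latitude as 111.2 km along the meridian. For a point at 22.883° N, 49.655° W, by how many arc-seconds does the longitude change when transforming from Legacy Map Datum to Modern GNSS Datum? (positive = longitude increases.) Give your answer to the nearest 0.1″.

At latitude 22.883°, cos φ = 0.921301.
1° of longitude at this latitude = 111.2 × cos φ = 102.45 km, so Δλ = 148.0 / 102448.7 = 0.0014446° = 5.201″.

Δλ = 5.2″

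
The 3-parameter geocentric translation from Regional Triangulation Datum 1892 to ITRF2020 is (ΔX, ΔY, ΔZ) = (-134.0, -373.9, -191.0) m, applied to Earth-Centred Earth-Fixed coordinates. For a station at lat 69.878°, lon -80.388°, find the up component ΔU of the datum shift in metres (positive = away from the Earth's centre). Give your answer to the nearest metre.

ΔU = -60 m

At φ = 69.878°, λ = -80.388°: sin φ = 0.938962, cos φ = 0.344020, sin λ = -0.985961, cos λ = 0.166975.
ΔU = cos φ cos λ·ΔX + cos φ sin λ·ΔY + sin φ·ΔZ = (0.344020)(0.166975)(-134.0) + (0.344020)(-0.985961)(-373.9) + (0.938962)(-191.0) = -60.22 m.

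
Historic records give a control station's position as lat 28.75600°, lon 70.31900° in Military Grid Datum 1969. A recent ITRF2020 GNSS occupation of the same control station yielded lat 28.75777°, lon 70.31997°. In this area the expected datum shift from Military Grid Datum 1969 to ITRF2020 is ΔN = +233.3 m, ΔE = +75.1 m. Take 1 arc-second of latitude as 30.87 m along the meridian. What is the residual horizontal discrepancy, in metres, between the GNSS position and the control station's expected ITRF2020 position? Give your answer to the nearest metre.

Observed coordinate differences: Δφ = +0.00177°, Δλ = +0.00097°.
Converting to metres (1° lat = 111132 m, cos φ = 0.876676): observed ΔN = 196.7 m, observed ΔE = 94.5 m.
Subtracting the expected shift leaves a residual of 196.7 − (233.3) = -36.6 m north and 94.5 − (75.1) = 19.4 m east.
Residual distance = √((-36.6)² + 19.4²) = 41.4 m.

41 m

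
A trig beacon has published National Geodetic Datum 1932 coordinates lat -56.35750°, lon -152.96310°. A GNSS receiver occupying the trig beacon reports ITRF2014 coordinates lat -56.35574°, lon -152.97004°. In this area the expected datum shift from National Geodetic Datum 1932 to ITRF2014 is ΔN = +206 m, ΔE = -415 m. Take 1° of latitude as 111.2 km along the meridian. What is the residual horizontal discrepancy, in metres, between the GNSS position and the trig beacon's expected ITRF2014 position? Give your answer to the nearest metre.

16 m

Observed coordinate differences: Δφ = +0.00176°, Δλ = -0.00694°.
Converting to metres (1° lat = 111200 m, cos φ = 0.554009): observed ΔN = 195.7 m, observed ΔE = -427.5 m.
Subtracting the expected shift leaves a residual of 195.7 − (206) = -10.3 m north and -427.5 − (-415) = -12.5 m east.
Residual distance = √((-10.3)² + (-12.5)²) = 16.2 m.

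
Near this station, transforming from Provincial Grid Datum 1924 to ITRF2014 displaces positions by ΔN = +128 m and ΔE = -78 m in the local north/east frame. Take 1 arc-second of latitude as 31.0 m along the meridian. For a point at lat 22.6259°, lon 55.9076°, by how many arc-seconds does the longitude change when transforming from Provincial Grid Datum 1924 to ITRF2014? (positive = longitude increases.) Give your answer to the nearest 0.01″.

At latitude 22.6259°, cos φ = 0.923036.
1″ of longitude at this latitude = 31.00 × cos φ = 28.6141 m, so Δλ = -78.0 / 28.6141 = -2.726″.

Δλ = -2.73″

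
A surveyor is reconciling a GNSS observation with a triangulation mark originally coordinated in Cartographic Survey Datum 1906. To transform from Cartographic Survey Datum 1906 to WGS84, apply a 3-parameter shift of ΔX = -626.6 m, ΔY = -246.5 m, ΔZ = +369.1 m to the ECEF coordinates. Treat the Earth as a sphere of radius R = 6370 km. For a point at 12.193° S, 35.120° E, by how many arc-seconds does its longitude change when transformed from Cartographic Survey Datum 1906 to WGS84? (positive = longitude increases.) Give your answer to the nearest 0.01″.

Δλ = 5.26″

sin φ = -0.211205, cos φ = 0.977442, sin λ = 0.575291, cos λ = 0.817949.
East component: ΔE = −sin λ·ΔX + cos λ·ΔY = −(0.575291)(-626.6) + (0.817949)(-246.5) = 158.85 m.
1° of latitude spans πR/180 = 111177 m; at latitude φ, 1° of longitude spans that × cos φ = 108669.5 m, so Δλ = 158.85 / 108669.5 × 3600 = 5.262″.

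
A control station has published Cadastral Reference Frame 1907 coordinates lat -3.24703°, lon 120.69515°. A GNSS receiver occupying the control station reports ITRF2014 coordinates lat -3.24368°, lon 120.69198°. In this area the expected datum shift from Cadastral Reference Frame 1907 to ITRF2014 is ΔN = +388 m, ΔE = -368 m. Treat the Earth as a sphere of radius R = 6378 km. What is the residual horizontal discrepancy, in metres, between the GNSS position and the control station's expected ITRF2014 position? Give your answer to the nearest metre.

Observed coordinate differences: Δφ = +0.00335°, Δλ = -0.00317°.
Converting to metres (1° lat = 111317 m, cos φ = 0.998395): observed ΔN = 372.9 m, observed ΔE = -352.3 m.
Subtracting the expected shift leaves a residual of 372.9 − (388) = -15.1 m north and -352.3 − (-368) = 15.7 m east.
Residual distance = √((-15.1)² + 15.7²) = 21.8 m.

22 m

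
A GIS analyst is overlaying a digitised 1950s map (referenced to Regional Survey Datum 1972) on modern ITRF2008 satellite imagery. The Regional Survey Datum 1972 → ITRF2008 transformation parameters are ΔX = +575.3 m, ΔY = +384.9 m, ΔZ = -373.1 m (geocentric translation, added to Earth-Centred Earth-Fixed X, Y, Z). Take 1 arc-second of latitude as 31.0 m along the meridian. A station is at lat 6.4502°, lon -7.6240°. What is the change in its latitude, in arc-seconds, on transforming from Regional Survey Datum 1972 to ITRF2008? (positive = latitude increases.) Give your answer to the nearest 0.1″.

sin φ = 0.112340, cos φ = 0.993670, sin λ = -0.132672, cos λ = 0.991160.
North component: ΔN = −sin φ cos λ·ΔX − sin φ sin λ·ΔY + cos φ·ΔZ = −(0.112340)(0.991160)(575.3) − (0.112340)(-0.132672)(384.9) + (0.993670)(-373.1) = -429.06 m.
1° of latitude spans 3600 × 31.00 = 111600 m, so Δφ = -429.06 / 111600 × 3600 = -13.841″.

Δφ = -13.8″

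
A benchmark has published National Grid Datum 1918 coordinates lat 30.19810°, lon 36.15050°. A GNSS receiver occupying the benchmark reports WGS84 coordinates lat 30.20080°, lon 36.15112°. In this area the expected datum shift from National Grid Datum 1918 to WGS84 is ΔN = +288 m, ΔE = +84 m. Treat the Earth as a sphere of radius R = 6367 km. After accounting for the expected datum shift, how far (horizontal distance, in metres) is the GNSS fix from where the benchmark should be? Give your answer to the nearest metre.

27 m

Observed coordinate differences: Δφ = +0.00270°, Δλ = +0.00062°.
Converting to metres (1° lat = 111125 m, cos φ = 0.864291): observed ΔN = 300.0 m, observed ΔE = 59.5 m.
Subtracting the expected shift leaves a residual of 300.0 − (288) = 12.0 m north and 59.5 − (84) = -24.5 m east.
Residual distance = √(12.0² + (-24.5)²) = 27.3 m.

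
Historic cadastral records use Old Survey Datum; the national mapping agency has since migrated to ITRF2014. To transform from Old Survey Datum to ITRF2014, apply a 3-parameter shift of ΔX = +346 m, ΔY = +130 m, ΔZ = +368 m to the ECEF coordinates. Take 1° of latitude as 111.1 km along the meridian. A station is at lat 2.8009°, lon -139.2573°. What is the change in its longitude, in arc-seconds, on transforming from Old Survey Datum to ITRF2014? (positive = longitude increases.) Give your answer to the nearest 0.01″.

Δλ = 4.13″

sin φ = 0.048865, cos φ = 0.998805, sin λ = -0.652663, cos λ = -0.757648.
East component: ΔE = −sin λ·ΔX + cos λ·ΔY = −(-0.652663)(346) + (-0.757648)(130) = 127.33 m.
1° of latitude spans 111100 m; at latitude φ, 1° of longitude spans that × cos φ = 110967.3 m, so Δλ = 127.33 / 110967.3 × 3600 = 4.131″.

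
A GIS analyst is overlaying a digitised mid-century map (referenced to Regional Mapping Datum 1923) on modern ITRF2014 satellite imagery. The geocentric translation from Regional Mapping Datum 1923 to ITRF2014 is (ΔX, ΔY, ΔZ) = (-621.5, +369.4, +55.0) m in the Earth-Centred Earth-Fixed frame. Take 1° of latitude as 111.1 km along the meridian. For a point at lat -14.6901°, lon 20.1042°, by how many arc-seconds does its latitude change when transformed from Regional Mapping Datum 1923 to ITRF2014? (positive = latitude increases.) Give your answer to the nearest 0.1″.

Δφ = -2.0″

sin φ = -0.253591, cos φ = 0.967312, sin λ = 0.343729, cos λ = 0.939069.
North component: ΔN = −sin φ cos λ·ΔX − sin φ sin λ·ΔY + cos φ·ΔZ = −(-0.253591)(0.939069)(-621.5) − (-0.253591)(0.343729)(369.4) + (0.967312)(55.0) = -62.60 m.
1° of latitude spans 111100 m, so Δφ = -62.60 / 111100 × 3600 = -2.029″.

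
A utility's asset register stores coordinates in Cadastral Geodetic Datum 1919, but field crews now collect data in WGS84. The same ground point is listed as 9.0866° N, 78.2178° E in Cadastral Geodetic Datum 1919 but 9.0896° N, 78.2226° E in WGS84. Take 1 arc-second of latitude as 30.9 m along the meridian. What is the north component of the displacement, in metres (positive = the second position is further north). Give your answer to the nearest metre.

Δφ = 9.0896° − 9.0866° = +0.0030°; Δλ = 78.2226° − 78.2178° = +0.0048°.
1° of latitude = 3600 × 30.90 = 111240 m.
ΔN = Δφ × 111240 = 333.7 m; ΔE = Δλ × 111240 × cos(9.0866°) = +0.0048 × 111240 × 0.987451 = 527.3 m.

ΔN = 334 m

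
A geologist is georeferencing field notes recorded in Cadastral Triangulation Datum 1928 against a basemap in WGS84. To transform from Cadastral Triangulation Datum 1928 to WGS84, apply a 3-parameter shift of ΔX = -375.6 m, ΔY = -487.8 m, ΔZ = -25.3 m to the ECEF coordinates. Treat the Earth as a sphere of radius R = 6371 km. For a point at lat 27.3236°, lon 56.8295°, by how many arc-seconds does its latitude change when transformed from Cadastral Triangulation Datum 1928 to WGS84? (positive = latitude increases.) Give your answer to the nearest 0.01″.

Δφ = 8.39″

sin φ = 0.459016, cos φ = 0.888428, sin λ = 0.837046, cos λ = 0.547132.
North component: ΔN = −sin φ cos λ·ΔX − sin φ sin λ·ΔY + cos φ·ΔZ = −(0.459016)(0.547132)(-375.6) − (0.459016)(0.837046)(-487.8) + (0.888428)(-25.3) = 259.27 m.
1° of latitude spans πR/180 = 111195 m, so Δφ = 259.27 / 111195 × 3600 = 8.394″.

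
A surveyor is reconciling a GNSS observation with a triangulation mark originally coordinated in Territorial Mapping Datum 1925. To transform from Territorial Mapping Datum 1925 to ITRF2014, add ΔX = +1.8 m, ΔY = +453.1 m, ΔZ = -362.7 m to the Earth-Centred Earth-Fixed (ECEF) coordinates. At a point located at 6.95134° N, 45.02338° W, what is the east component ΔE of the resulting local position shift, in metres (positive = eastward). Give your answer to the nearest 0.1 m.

The local east axis at (φ, λ) is (−sin λ, cos λ, 0), so ΔE = −sin(-45.02338°)·1.8 + cos(-45.02338°)·453.1 = 321.53 m.

ΔE = 321.5 m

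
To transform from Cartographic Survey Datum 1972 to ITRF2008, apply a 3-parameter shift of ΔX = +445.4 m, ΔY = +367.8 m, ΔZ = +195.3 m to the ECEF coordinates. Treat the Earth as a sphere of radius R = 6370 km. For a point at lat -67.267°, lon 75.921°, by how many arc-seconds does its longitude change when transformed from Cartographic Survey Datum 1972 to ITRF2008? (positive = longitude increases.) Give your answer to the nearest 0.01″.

sin φ = -0.922316, cos φ = 0.386437, sin λ = 0.969961, cos λ = 0.243260.
East component: ΔE = −sin λ·ΔX + cos λ·ΔY = −(0.969961)(445.4) + (0.243260)(367.8) = -342.55 m.
1° of latitude spans πR/180 = 111177 m; at latitude φ, 1° of longitude spans that × cos φ = 42963.1 m, so Δλ = -342.55 / 42963.1 × 3600 = -28.703″.

Δλ = -28.70″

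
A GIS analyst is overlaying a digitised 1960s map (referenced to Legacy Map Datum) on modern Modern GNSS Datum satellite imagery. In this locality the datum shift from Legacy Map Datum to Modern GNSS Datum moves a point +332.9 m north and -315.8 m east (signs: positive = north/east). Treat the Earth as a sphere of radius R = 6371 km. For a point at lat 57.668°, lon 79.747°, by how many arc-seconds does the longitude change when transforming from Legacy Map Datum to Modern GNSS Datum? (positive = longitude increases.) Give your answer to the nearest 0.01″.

Δλ = -19.12″

At latitude 57.668°, cos φ = 0.534824.
One radian of longitude at latitude φ spans R cos φ, so Δλ = ΔE / (R cos φ) = -315.8 / (6371000 × 0.534824) = -9.2682e-05 rad = -19.117″.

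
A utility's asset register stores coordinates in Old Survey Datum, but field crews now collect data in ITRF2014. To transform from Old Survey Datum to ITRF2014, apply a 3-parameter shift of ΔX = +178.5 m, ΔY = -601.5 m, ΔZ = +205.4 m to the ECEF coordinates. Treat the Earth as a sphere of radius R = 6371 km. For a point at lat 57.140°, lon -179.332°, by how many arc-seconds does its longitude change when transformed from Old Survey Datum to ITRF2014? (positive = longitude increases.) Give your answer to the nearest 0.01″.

sin φ = 0.839999, cos φ = 0.542588, sin λ = -0.011659, cos λ = -0.999932.
East component: ΔE = −sin λ·ΔX + cos λ·ΔY = −(-0.011659)(178.5) + (-0.999932)(-601.5) = 603.54 m.
1° of latitude spans πR/180 = 111195 m; at latitude φ, 1° of longitude spans that × cos φ = 60333.0 m, so Δλ = 603.54 / 60333.0 × 3600 = 36.013″.

Δλ = 36.01″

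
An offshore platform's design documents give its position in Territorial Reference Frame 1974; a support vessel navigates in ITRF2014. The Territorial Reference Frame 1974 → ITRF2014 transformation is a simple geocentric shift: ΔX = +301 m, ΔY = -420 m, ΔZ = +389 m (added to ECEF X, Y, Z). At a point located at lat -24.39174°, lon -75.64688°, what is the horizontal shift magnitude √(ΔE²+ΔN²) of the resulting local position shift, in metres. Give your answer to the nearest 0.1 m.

At φ = -24.39174°, λ = -75.64688°: sin φ = -0.412973, cos φ = 0.910743, sin λ = -0.968786, cos λ = 0.247897.
ΔE = −sin λ·ΔX + cos λ·ΔY = −(-0.968786)·(301) + (0.247897)·(-420) = 187.49 m.
ΔN = −sin φ cos λ·ΔX − sin φ sin λ·ΔY + cos φ·ΔZ = −(-0.412973)(0.247897)(301) − (-0.412973)(-0.968786)(-420) + (0.910743)(389) = 553.13 m.
Horizontal magnitude = √(ΔE² + ΔN²) = √(187.49² + 553.13²) = 584.04 m.

584.0 m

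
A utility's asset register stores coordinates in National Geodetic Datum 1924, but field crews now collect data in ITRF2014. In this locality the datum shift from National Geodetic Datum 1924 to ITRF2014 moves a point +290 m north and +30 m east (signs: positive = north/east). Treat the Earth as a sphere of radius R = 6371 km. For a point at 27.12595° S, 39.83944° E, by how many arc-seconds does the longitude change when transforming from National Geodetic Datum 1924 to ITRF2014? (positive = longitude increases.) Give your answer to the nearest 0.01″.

Δλ = 1.09″

At latitude -27.12595°, cos φ = 0.890006.
One radian of longitude at latitude φ spans R cos φ, so Δλ = ΔE / (R cos φ) = 30.0 / (6371000 × 0.890006) = 5.2908e-06 rad = 1.091″.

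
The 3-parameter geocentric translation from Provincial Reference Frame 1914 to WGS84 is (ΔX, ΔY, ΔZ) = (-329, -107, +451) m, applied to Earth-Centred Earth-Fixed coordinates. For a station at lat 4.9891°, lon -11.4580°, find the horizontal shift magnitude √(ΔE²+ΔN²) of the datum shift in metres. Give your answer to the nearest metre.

505 m

At φ = 4.9891°, λ = -11.4580°: sin φ = 0.086966, cos φ = 0.996211, sin λ = -0.198650, cos λ = 0.980071.
ΔE = −sin λ·ΔX + cos λ·ΔY = −(-0.198650)·(-329) + (0.980071)·(-107) = -170.22 m.
ΔN = −sin φ cos λ·ΔX − sin φ sin λ·ΔY + cos φ·ΔZ = −(0.086966)(0.980071)(-329) − (0.086966)(-0.198650)(-107) + (0.996211)(451) = 475.48 m.
Horizontal magnitude = √(ΔE² + ΔN²) = √((-170.22)² + 475.48²) = 505.04 m.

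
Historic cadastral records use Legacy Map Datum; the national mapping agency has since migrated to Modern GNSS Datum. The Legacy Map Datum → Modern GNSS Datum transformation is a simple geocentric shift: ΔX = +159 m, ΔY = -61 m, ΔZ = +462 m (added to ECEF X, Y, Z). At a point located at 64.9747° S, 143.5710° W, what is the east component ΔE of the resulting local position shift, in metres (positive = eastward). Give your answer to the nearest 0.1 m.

At φ = -64.9747°, λ = -143.5710°: sin φ = -0.906121, cos φ = 0.423018, sin λ = -0.593826, cos λ = -0.804593.
ΔE = −sin λ·ΔX + cos λ·ΔY = −(-0.593826)·(159) + (-0.804593)·(-61) = 143.50 m.

ΔE = 143.5 m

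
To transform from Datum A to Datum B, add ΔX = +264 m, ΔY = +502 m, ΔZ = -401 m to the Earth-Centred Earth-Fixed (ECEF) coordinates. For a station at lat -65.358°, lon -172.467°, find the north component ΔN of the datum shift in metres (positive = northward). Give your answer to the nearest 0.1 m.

The local north axis is (−sin φ cos λ, −sin φ sin λ, cos φ), giving ΔN = -237.887 − 59.817 − 167.196 = -464.90 m.

ΔN = -464.9 m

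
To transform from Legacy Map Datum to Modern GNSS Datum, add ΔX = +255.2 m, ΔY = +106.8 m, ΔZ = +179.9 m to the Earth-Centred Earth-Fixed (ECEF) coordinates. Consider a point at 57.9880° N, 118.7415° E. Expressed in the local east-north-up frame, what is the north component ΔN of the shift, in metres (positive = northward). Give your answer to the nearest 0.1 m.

ΔN = 120.0 m

At φ = 57.9880°, λ = 118.7415°: sin φ = 0.847937, cos φ = 0.530097, sin λ = 0.876798, cos λ = -0.480859.
ΔN = −sin φ cos λ·ΔX − sin φ sin λ·ΔY + cos φ·ΔZ = −(0.847937)(-0.480859)(255.2) − (0.847937)(0.876798)(106.8) + (0.530097)(179.9) = 120.02 m.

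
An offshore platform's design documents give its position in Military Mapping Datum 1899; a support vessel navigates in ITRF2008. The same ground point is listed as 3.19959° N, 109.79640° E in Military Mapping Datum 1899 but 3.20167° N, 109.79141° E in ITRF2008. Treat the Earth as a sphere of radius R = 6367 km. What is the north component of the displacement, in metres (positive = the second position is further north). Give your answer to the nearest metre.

Δφ = 3.20167° − 3.19959° = +0.00208°; Δλ = 109.79141° − 109.79640° = -0.00499°.
1° along a meridian = πR/180 = 111125 m.
ΔN = Δφ × 111125 = 231.1 m; ΔE = Δλ × 111125 × cos(3.19959°) = -0.00499 × 111125 × 0.998441 = -553.6 m.

ΔN = 231 m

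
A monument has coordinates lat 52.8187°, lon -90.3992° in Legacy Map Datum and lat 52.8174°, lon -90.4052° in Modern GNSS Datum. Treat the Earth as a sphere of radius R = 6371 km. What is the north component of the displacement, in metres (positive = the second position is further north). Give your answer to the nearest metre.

Δφ = 52.8174° − 52.8187° = -0.0013°; Δλ = -90.4052° − -90.3992° = -0.0060°.
1° along a meridian = πR/180 = 111195 m.
ΔN = Δφ × 111195 = -144.6 m; ΔE = Δλ × 111195 × cos(52.8187°) = -0.0060 × 111195 × 0.604339 = -403.2 m.

ΔN = -145 m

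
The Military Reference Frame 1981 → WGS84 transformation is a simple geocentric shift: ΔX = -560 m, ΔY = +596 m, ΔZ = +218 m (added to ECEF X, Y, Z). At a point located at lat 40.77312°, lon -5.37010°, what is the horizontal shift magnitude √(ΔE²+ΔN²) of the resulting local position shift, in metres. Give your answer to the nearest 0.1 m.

The local east axis at (φ, λ) is (−sin λ, cos λ, 0), so ΔE = −sin(-5.37010°)·(-560) + cos(-5.37010°)·596 = 540.97 m.
The local north axis is (−sin φ cos λ, −sin φ sin λ, cos φ), giving ΔN = 364.111 + 36.427 + 165.092 = 565.63 m.
Horizontal magnitude = √(ΔE² + ΔN²) = √(540.97² + 565.63²) = 782.68 m.

782.7 m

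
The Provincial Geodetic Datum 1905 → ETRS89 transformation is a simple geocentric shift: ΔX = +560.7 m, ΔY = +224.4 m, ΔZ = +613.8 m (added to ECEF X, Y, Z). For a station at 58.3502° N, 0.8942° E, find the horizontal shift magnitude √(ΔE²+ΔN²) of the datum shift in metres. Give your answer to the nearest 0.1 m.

At φ = 58.3502°, λ = 0.8942°: sin φ = 0.851271, cos φ = 0.524726, sin λ = 0.015606, cos λ = 0.999878.
ΔE = −sin λ·ΔX + cos λ·ΔY = −(0.015606)·(560.7) + (0.999878)·(224.4) = 215.62 m.
ΔN = −sin φ cos λ·ΔX − sin φ sin λ·ΔY + cos φ·ΔZ = −(0.851271)(0.999878)(560.7) − (0.851271)(0.015606)(224.4) + (0.524726)(613.8) = -158.15 m.
Horizontal magnitude = √(ΔE² + ΔN²) = √(215.62² + (-158.15)²) = 267.41 m.

267.4 m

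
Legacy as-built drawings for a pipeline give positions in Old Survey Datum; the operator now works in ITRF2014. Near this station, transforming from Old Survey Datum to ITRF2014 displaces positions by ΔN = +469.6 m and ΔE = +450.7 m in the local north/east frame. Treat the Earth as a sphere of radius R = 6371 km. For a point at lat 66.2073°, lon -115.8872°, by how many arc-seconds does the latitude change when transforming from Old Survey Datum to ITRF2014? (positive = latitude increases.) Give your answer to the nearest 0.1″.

Δφ = 15.2″

On a sphere of radius R, 1 rad of latitude = R, so Δφ = ΔN / R = 469.6 / 6371000 = 7.3709e-05 rad = 15.204″.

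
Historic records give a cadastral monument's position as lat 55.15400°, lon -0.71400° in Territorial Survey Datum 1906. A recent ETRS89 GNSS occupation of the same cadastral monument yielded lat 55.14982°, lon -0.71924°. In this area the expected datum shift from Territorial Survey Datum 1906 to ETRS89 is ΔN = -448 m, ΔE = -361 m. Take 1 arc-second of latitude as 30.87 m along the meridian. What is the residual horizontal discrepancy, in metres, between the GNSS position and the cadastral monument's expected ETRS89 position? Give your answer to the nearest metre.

33 m

Observed coordinate differences: Δφ = -0.00418°, Δλ = -0.00524°.
Converting to metres (1° lat = 111132 m, cos φ = 0.571373): observed ΔN = -464.5 m, observed ΔE = -332.7 m.
Subtracting the expected shift leaves a residual of -464.5 − (-448) = -16.5 m north and -332.7 − (-361) = 28.3 m east.
Residual distance = √((-16.5)² + 28.3²) = 32.8 m.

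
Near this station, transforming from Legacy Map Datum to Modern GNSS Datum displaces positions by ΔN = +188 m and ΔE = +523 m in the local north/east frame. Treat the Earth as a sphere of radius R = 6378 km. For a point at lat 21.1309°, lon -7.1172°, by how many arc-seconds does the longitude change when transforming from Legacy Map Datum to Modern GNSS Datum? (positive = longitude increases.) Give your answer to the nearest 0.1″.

Δλ = 18.1″

At latitude 21.1309°, cos φ = 0.932759.
One radian of longitude at latitude φ spans R cos φ, so Δλ = ΔE / (R cos φ) = 523.0 / (6378000 × 0.932759) = 8.7912e-05 rad = 18.133″.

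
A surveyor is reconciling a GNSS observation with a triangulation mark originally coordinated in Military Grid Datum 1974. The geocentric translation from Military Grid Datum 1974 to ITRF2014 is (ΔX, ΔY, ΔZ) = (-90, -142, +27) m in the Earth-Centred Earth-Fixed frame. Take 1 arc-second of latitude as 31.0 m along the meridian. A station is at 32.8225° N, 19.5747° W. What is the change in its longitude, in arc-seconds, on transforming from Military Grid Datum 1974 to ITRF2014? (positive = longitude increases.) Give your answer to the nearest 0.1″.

sin φ = 0.542038, cos φ = 0.840354, sin λ = -0.335036, cos λ = 0.942205.
East component: ΔE = −sin λ·ΔX + cos λ·ΔY = −(-0.335036)(-90) + (0.942205)(-142) = -163.95 m.
1° of latitude spans 3600 × 31.00 = 111600 m; at latitude φ, 1° of longitude spans that × cos φ = 93783.5 m, so Δλ = -163.95 / 93783.5 × 3600 = -6.293″.

Δλ = -6.3″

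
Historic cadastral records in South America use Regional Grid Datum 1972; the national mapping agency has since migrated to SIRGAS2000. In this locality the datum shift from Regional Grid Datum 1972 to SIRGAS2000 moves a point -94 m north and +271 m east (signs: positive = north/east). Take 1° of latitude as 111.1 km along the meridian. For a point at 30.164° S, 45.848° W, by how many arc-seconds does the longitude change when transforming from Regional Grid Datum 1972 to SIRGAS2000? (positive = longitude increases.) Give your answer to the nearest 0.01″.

Δλ = 10.16″

At latitude -30.164°, cos φ = 0.864591.
1° of longitude at this latitude = 111.1 × cos φ = 96.06 km, so Δλ = 271.0 / 96056.0 = 0.0028213° = 10.157″.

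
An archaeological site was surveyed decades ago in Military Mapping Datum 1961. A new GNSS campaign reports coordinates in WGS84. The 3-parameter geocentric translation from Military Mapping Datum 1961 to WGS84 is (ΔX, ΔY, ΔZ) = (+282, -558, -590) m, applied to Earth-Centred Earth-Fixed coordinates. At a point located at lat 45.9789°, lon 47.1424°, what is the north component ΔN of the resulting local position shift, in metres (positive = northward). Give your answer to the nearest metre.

The local north axis is (−sin φ cos λ, −sin φ sin λ, cos φ), giving ΔN = -137.928 + 294.134 − 410.005 = -253.80 m.

ΔN = -254 m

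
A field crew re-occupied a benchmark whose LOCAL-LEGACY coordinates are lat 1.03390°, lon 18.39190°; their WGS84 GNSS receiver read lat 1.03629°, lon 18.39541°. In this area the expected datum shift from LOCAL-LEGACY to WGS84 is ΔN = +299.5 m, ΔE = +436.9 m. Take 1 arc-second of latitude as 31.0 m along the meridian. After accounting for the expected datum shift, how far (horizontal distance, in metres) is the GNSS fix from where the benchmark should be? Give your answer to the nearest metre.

Observed coordinate differences: Δφ = +0.00239°, Δλ = +0.00351°.
Converting to metres (1° lat = 111600 m, cos φ = 0.999837): observed ΔN = 266.7 m, observed ΔE = 391.7 m.
Subtracting the expected shift leaves a residual of 266.7 − (299.5) = -32.8 m north and 391.7 − (436.9) = -45.2 m east.
Residual distance = √((-32.8)² + (-45.2)²) = 55.9 m.

56 m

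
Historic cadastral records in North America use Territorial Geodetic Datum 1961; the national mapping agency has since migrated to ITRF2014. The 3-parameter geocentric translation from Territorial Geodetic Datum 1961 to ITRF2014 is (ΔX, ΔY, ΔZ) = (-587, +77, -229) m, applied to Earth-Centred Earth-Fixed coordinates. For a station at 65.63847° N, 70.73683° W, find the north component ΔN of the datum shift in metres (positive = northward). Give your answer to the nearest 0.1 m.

ΔN = 148.2 m

At φ = 65.63847°, λ = -70.73683°: sin φ = 0.910961, cos φ = 0.412493, sin λ = -0.944013, cos λ = 0.329908.
ΔN = −sin φ cos λ·ΔX − sin φ sin λ·ΔY + cos φ·ΔZ = −(0.910961)(0.329908)(-587) − (0.910961)(-0.944013)(77) + (0.412493)(-229) = 148.17 m.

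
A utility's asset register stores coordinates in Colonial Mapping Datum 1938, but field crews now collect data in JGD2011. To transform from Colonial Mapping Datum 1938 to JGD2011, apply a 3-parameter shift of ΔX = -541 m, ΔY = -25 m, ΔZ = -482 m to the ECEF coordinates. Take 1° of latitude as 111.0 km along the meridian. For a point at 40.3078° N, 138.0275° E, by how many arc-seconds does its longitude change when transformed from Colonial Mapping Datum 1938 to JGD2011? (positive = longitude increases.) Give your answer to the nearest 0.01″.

sin φ = 0.646894, cos φ = 0.762580, sin λ = 0.668774, cos λ = -0.743466.
East component: ΔE = −sin λ·ΔX + cos λ·ΔY = −(0.668774)(-541) + (-0.743466)(-25) = 380.39 m.
1° of latitude spans 111000 m; at latitude φ, 1° of longitude spans that × cos φ = 84646.4 m, so Δλ = 380.39 / 84646.4 × 3600 = 16.178″.

Δλ = 16.18″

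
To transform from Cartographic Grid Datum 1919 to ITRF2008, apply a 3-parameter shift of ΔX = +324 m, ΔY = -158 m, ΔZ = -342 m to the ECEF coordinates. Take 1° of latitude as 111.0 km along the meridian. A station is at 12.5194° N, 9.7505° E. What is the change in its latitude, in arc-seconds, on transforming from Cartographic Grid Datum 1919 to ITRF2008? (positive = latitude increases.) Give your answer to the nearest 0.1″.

sin φ = 0.216770, cos φ = 0.976223, sin λ = 0.169358, cos λ = 0.985555.
North component: ΔN = −sin φ cos λ·ΔX − sin φ sin λ·ΔY + cos φ·ΔZ = −(0.216770)(0.985555)(324) − (0.216770)(0.169358)(-158) + (0.976223)(-342) = -397.29 m.
1° of latitude spans 111000 m, so Δφ = -397.29 / 111000 × 3600 = -12.885″.

Δφ = -12.9″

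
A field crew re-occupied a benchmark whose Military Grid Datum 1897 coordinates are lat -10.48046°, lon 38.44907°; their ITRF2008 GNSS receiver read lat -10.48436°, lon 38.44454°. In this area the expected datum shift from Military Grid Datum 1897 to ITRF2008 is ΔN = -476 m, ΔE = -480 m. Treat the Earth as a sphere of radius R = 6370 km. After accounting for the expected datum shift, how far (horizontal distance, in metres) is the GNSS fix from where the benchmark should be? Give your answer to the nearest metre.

Observed coordinate differences: Δφ = -0.00390°, Δλ = -0.00453°.
Converting to metres (1° lat = 111177 m, cos φ = 0.983317): observed ΔN = -433.6 m, observed ΔE = -495.2 m.
Subtracting the expected shift leaves a residual of -433.6 − (-476) = 42.4 m north and -495.2 − (-480) = -15.2 m east.
Residual distance = √(42.4² + (-15.2)²) = 45.1 m.

45 m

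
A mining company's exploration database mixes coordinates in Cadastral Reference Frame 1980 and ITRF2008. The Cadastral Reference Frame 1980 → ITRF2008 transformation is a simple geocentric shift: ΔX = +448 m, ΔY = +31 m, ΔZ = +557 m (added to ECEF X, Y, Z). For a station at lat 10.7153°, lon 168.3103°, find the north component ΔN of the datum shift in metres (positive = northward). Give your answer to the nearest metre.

ΔN = 628 m

At φ = 10.7153°, λ = 168.3103°: sin φ = 0.185929, cos φ = 0.982563, sin λ = 0.202611, cos λ = -0.979259.
ΔN = −sin φ cos λ·ΔX − sin φ sin λ·ΔY + cos φ·ΔZ = −(0.185929)(-0.979259)(448) − (0.185929)(0.202611)(31) + (0.982563)(557) = 627.69 m.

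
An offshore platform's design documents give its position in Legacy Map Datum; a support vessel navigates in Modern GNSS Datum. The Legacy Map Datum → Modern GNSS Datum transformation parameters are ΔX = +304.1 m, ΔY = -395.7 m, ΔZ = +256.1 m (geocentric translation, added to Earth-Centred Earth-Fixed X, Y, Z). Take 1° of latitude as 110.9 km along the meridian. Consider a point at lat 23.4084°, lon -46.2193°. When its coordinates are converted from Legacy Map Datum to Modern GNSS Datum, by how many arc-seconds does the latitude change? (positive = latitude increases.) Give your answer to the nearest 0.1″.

sin φ = 0.397282, cos φ = 0.917696, sin λ = -0.721993, cos λ = 0.691900.
North component: ΔN = −sin φ cos λ·ΔX − sin φ sin λ·ΔY + cos φ·ΔZ = −(0.397282)(0.691900)(304.1) − (0.397282)(-0.721993)(-395.7) + (0.917696)(256.1) = 37.93 m.
1° of latitude spans 110900 m, so Δφ = 37.93 / 110900 × 3600 = 1.231″.

Δφ = 1.2″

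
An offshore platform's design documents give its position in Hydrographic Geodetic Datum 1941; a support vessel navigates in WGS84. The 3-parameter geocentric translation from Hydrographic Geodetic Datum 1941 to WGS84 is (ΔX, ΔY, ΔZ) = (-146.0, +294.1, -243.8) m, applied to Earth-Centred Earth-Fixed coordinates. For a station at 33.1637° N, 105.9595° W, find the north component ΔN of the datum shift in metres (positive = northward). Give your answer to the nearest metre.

At φ = 33.1637°, λ = -105.9595°: sin φ = 0.547033, cos φ = 0.837111, sin λ = -0.961456, cos λ = -0.274958.
ΔN = −sin φ cos λ·ΔX − sin φ sin λ·ΔY + cos φ·ΔZ = −(0.547033)(-0.274958)(-146.0) − (0.547033)(-0.961456)(294.1) + (0.837111)(-243.8) = -71.37 m.

ΔN = -71 m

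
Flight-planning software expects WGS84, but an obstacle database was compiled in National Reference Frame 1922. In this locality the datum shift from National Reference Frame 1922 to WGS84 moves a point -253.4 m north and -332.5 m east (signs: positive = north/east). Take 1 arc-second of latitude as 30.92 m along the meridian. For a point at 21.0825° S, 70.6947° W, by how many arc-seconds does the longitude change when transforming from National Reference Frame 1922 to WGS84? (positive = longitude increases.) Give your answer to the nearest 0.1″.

Δλ = -11.5″

At latitude -21.0825°, cos φ = 0.933063.
1″ of longitude at this latitude = 30.92 × cos φ = 28.8503 m, so Δλ = -332.5 / 28.8503 = -11.525″.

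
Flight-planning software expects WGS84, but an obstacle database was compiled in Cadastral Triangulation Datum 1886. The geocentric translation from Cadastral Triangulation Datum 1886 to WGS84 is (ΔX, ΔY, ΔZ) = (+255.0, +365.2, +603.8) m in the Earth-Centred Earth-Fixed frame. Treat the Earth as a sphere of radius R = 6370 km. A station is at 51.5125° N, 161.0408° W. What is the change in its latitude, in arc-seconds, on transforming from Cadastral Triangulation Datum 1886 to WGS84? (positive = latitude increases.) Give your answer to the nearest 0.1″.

sin φ = 0.782744, cos φ = 0.622344, sin λ = -0.324895, cos λ = -0.945750.
North component: ΔN = −sin φ cos λ·ΔX − sin φ sin λ·ΔY + cos φ·ΔZ = −(0.782744)(-0.945750)(255.0) − (0.782744)(-0.324895)(365.2) + (0.622344)(603.8) = 657.42 m.
1° of latitude spans πR/180 = 111177 m, so Δφ = 657.42 / 111177 × 3600 = 21.288″.

Δφ = 21.3″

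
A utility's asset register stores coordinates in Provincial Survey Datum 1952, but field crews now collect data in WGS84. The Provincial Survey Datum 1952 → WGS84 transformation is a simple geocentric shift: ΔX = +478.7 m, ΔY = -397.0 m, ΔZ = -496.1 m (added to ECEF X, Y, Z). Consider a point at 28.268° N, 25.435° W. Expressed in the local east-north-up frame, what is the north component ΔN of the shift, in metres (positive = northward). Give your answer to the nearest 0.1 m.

The local north axis is (−sin φ cos λ, −sin φ sin λ, cos φ), giving ΔN = -204.736 − 80.751 − 436.936 = -722.42 m.

ΔN = -722.4 m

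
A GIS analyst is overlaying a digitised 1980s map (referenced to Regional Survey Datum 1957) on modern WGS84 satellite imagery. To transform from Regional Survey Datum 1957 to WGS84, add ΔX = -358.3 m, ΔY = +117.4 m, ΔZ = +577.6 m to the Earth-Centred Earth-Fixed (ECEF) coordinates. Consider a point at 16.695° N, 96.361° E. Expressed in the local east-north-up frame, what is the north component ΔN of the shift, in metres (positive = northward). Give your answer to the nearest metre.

ΔN = 508 m

At φ = 16.695°, λ = 96.361°: sin φ = 0.287277, cos φ = 0.957848, sin λ = 0.993844, cos λ = -0.110792.
ΔN = −sin φ cos λ·ΔX − sin φ sin λ·ΔY + cos φ·ΔZ = −(0.287277)(-0.110792)(-358.3) − (0.287277)(0.993844)(117.4) + (0.957848)(577.6) = 508.33 m.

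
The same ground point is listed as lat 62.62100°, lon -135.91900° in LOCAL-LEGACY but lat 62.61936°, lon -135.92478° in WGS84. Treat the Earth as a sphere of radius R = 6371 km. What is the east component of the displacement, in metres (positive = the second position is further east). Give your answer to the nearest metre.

Δφ = 62.61936° − 62.62100° = -0.00164°; Δλ = -135.92478° − -135.91900° = -0.00578°.
1° along a meridian = πR/180 = 111195 m.
ΔN = Δφ × 111195 = -182.4 m; ΔE = Δλ × 111195 × cos(62.62100°) = -0.00578 × 111195 × 0.459874 = -295.6 m.

ΔE = -296 m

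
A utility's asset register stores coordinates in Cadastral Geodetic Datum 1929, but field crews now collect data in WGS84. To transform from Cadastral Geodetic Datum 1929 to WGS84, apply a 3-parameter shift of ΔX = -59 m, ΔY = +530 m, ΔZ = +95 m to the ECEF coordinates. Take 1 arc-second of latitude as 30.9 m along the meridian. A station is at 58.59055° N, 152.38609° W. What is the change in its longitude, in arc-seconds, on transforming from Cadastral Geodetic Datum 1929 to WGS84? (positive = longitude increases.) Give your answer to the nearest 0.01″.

sin φ = 0.853465, cos φ = 0.521150, sin λ = -0.463511, cos λ = -0.886091.
East component: ΔE = −sin λ·ΔX + cos λ·ΔY = −(-0.463511)(-59) + (-0.886091)(530) = -496.98 m.
1° of latitude spans 3600 × 30.90 = 111240 m; at latitude φ, 1° of longitude spans that × cos φ = 57972.8 m, so Δλ = -496.98 / 57972.8 × 3600 = -30.861″.

Δλ = -30.86″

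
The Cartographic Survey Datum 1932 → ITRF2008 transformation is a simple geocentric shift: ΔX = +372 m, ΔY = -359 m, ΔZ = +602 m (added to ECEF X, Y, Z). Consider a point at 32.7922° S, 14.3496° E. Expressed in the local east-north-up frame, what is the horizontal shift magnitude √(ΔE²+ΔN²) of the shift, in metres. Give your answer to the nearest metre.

787 m

At φ = -32.7922°, λ = 14.3496°: sin φ = -0.541594, cos φ = 0.840640, sin λ = 0.247838, cos λ = 0.968802.
ΔE = −sin λ·ΔX + cos λ·ΔY = −(0.247838)·(372) + (0.968802)·(-359) = -440.00 m.
ΔN = −sin φ cos λ·ΔX − sin φ sin λ·ΔY + cos φ·ΔZ = −(-0.541594)(0.968802)(372) − (-0.541594)(0.247838)(-359) + (0.840640)(602) = 653.07 m.
Horizontal magnitude = √(ΔE² + ΔN²) = √((-440.00)² + 653.07²) = 787.46 m.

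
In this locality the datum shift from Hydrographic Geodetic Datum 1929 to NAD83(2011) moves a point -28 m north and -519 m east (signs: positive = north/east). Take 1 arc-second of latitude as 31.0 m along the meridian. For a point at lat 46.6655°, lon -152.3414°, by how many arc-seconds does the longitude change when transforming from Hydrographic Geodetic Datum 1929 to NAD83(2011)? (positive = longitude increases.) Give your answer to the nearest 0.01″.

Δλ = -24.40″

At latitude 46.6655°, cos φ = 0.686256.
1″ of longitude at this latitude = 31.00 × cos φ = 21.2739 m, so Δλ = -519.0 / 21.2739 = -24.396″.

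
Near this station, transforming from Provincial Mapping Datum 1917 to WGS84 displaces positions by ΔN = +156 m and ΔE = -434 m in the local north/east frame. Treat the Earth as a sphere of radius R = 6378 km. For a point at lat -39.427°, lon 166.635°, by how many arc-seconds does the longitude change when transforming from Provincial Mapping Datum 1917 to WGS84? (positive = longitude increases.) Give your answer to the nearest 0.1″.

Δλ = -18.2″

At latitude -39.427°, cos φ = 0.772434.
One radian of longitude at latitude φ spans R cos φ, so Δλ = ΔE / (R cos φ) = -434.0 / (6378000 × 0.772434) = -8.8093e-05 rad = -18.171″.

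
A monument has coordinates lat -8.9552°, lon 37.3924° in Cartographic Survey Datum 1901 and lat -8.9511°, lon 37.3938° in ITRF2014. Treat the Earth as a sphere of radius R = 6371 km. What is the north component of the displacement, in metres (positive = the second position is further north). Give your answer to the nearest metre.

ΔN = 456 m

Δφ = -8.9511° − -8.9552° = +0.0041°; Δλ = 37.3938° − 37.3924° = +0.0014°.
1° along a meridian = πR/180 = 111195 m.
ΔN = Δφ × 111195 = 455.9 m; ΔE = Δλ × 111195 × cos(-8.9552°) = +0.0014 × 111195 × 0.987810 = 153.8 m.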